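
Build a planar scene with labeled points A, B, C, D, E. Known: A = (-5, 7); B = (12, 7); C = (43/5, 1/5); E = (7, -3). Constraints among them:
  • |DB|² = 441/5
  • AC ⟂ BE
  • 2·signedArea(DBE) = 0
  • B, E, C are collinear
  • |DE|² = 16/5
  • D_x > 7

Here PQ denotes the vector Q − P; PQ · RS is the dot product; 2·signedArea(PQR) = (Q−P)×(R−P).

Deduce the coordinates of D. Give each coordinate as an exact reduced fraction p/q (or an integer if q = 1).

1. D_x = 39/5  [line 10·x + -5·y + -85 = 0 ∩ |DE|² = 16/5]
2. D_y = -7/5  [line 10·x + -5·y + -85 = 0 ∩ |DE|² = 16/5]
   → D = (39/5, -7/5)

D = (39/5, -7/5)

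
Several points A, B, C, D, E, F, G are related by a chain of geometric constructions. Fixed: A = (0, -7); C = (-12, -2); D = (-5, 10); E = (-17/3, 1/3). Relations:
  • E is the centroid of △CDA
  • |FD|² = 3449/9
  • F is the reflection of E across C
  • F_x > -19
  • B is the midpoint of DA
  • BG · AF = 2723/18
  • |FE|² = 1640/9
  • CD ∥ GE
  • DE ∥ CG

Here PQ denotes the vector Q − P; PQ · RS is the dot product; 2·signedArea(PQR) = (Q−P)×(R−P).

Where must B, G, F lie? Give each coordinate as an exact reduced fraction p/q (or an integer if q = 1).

1. B_x = -5/2  [B is the midpoint of DA]
2. B_y = 3/2  [B is the midpoint of DA]
   → B = (-5/2, 3/2)
3. G_x = -38/3  [CD ∥ GE ∩ DE ∥ CG]
4. G_y = -35/3  [CD ∥ GE ∩ DE ∥ CG]
   → G = (-38/3, -35/3)
5. F_x = -55/3  [F is the reflection of E across C]
6. F_y = -13/3  [F is the reflection of E across C]
   → F = (-55/3, -13/3)

B = (-5/2, 3/2)
F = (-55/3, -13/3)
G = (-38/3, -35/3)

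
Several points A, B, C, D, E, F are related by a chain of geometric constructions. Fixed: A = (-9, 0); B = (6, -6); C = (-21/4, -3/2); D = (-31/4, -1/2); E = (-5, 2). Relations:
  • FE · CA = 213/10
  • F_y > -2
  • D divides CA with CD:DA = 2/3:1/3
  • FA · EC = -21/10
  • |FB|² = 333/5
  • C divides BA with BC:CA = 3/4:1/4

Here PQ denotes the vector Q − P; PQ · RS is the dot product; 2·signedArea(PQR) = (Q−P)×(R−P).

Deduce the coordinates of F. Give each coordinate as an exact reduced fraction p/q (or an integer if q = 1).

1. F_x = -3/5  [FA · EC = -21/10 ∩ FE · CA = 213/10]
2. F_y = -6/5  [FA · EC = -21/10 ∩ FE · CA = 213/10]
   → F = (-3/5, -6/5)

F = (-3/5, -6/5)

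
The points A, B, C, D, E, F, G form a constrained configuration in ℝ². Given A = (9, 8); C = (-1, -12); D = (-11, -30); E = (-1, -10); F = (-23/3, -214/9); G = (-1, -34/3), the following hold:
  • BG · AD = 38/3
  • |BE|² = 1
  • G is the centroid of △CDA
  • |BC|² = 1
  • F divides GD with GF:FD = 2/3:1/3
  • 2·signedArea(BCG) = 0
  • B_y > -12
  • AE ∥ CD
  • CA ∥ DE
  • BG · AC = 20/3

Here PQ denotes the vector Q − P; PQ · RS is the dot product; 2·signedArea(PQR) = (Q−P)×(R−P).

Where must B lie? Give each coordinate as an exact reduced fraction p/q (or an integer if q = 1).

1. B_x = -1  [2·signedArea(BCG) = 0 ∩ BG · AD = 38/3]
2. B_y = -11  [2·signedArea(BCG) = 0 ∩ BG · AD = 38/3]
   → B = (-1, -11)

B = (-1, -11)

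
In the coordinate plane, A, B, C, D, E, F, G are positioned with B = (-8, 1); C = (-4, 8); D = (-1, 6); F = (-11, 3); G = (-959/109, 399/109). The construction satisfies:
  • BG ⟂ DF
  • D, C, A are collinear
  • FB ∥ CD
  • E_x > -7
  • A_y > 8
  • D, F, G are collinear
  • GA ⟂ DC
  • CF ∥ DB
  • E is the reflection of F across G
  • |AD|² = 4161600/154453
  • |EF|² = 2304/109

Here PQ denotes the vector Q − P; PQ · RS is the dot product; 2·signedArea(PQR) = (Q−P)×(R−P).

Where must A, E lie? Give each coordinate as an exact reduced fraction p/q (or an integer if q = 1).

1. A_x = -7537/1417  [D, C, A are collinear ∩ GA ⟂ DC]
2. A_y = 12582/1417  [D, C, A are collinear ∩ GA ⟂ DC]
   → A = (-7537/1417, 12582/1417)
3. E_x = -719/109  [E is the reflection of F across G]
4. E_y = 471/109  [E is the reflection of F across G]
   → E = (-719/109, 471/109)

A = (-7537/1417, 12582/1417)
E = (-719/109, 471/109)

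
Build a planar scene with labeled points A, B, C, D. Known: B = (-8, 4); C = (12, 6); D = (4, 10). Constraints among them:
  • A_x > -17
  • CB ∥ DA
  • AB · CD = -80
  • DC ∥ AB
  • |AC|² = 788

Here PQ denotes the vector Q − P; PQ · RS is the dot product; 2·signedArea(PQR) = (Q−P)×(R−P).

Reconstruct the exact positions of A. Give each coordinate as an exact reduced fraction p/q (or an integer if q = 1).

1. A_x = -16  [DC ∥ AB ∩ CB ∥ DA]
2. A_y = 8  [DC ∥ AB ∩ CB ∥ DA]
   → A = (-16, 8)

A = (-16, 8)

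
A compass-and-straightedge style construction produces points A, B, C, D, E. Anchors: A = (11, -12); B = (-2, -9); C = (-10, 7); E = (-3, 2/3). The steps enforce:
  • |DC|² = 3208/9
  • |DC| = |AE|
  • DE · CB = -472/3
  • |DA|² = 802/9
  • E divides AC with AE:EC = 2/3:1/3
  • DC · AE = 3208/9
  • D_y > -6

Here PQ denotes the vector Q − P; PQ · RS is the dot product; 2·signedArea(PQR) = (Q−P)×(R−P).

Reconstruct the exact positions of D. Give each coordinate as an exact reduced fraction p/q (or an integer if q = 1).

1. D_x = 4  [DC · AE = 3208/9 ∩ DE · CB = -472/3]
2. D_y = -17/3  [DC · AE = 3208/9 ∩ DE · CB = -472/3]
   → D = (4, -17/3)

D = (4, -17/3)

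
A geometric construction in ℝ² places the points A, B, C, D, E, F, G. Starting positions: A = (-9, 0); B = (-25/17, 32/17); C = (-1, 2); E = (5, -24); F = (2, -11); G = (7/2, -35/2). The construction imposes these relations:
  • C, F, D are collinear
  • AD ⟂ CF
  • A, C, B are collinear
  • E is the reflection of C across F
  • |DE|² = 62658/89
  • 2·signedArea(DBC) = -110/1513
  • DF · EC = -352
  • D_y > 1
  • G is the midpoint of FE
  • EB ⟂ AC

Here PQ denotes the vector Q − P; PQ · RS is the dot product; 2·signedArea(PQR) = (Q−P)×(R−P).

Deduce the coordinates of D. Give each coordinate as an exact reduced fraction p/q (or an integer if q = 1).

1. D_x = -86/89  [C, F, D are collinear ∩ AD ⟂ CF]
2. D_y = 165/89  [C, F, D are collinear ∩ AD ⟂ CF]
   → D = (-86/89, 165/89)

D = (-86/89, 165/89)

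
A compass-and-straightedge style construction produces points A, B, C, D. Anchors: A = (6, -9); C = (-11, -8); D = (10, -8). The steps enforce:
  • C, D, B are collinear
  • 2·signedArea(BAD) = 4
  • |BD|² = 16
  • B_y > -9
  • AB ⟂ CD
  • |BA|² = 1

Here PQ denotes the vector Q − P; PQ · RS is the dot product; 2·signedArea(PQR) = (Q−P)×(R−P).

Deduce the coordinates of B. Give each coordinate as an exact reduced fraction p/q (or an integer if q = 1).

B = (6, -8)

1. B_x = 6  [C, D, B are collinear ∩ AB ⟂ CD]
2. B_y = -8  [C, D, B are collinear ∩ AB ⟂ CD]
   → B = (6, -8)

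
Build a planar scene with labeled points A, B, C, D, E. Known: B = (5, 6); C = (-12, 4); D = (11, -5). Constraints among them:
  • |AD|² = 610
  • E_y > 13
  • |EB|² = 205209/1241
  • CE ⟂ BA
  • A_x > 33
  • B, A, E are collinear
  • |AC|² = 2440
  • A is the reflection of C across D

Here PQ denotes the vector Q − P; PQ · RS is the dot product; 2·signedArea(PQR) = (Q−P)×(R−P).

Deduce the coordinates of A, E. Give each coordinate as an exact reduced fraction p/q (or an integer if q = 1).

1. A_x = 34  [A is the reflection of C across D]
2. A_y = -14  [A is the reflection of C across D]
   → A = (34, -14)
3. E_x = -6932/1241  [B, A, E are collinear ∩ CE ⟂ BA]
4. E_y = 16506/1241  [B, A, E are collinear ∩ CE ⟂ BA]
   → E = (-6932/1241, 16506/1241)

A = (34, -14)
E = (-6932/1241, 16506/1241)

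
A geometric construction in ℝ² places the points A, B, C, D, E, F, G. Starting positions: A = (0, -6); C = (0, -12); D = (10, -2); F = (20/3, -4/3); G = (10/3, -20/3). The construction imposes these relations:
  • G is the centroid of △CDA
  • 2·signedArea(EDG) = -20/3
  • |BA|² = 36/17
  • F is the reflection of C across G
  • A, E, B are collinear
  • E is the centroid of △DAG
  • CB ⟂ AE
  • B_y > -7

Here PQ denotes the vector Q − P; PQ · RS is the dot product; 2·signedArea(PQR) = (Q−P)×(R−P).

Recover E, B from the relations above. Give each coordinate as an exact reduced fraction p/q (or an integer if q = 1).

1. E_x = 40/9  [E is the centroid of △DAG]
2. E_y = -44/9  [E is the centroid of △DAG]
   → E = (40/9, -44/9)
3. B_x = -24/17  [A, E, B are collinear ∩ CB ⟂ AE]
4. B_y = -108/17  [A, E, B are collinear ∩ CB ⟂ AE]
   → B = (-24/17, -108/17)

B = (-24/17, -108/17)
E = (40/9, -44/9)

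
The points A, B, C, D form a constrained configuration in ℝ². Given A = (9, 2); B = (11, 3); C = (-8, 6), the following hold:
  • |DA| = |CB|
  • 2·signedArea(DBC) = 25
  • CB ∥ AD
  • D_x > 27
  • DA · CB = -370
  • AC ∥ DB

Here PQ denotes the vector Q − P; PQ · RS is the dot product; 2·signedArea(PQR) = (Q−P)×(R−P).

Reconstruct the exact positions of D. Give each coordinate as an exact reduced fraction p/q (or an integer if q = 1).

1. D_x = 28  [AC ∥ DB ∩ CB ∥ AD]
2. D_y = -1  [AC ∥ DB ∩ CB ∥ AD]
   → D = (28, -1)

D = (28, -1)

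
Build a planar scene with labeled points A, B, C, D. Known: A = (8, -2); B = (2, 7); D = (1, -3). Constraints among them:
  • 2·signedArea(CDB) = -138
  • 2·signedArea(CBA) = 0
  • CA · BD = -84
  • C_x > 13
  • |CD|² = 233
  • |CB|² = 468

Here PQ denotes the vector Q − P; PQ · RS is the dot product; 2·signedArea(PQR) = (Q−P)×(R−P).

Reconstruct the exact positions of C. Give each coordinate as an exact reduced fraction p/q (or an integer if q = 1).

1. C_x = 14  [2·signedArea(CBA) = 0 ∩ CA · BD = -84]
2. C_y = -11  [2·signedArea(CBA) = 0 ∩ CA · BD = -84]
   → C = (14, -11)

C = (14, -11)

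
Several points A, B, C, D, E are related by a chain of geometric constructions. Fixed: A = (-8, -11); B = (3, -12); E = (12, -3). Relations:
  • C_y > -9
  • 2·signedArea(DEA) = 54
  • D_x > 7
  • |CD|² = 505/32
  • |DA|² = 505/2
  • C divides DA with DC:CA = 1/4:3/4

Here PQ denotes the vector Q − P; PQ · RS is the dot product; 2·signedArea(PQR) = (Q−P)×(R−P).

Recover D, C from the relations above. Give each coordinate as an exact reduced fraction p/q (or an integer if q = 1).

C = (29/8, -67/8)
D = (15/2, -15/2)

1. D_x = 15/2  [line 8·x + -20·y + -210 = 0 ∩ |DA|² = 505/2]
2. D_y = -15/2  [line 8·x + -20·y + -210 = 0 ∩ |DA|² = 505/2]
   → D = (15/2, -15/2)
3. C_x = 29/8  [C divides DA with DC:CA = 1/4:3/4]
4. C_y = -67/8  [C divides DA with DC:CA = 1/4:3/4]
   → C = (29/8, -67/8)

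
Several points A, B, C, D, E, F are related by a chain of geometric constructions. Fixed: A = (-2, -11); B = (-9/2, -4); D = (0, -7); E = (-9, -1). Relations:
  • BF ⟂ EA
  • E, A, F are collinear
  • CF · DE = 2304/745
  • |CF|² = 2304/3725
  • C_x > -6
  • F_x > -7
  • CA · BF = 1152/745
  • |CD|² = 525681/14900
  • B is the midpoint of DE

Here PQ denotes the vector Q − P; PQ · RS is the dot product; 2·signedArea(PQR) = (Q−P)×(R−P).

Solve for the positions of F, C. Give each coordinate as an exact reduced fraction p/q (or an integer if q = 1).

C = (-1629/298, -3484/745)
F = (-1821/298, -764/149)

1. F_x = -1821/298  [E, A, F are collinear ∩ BF ⟂ EA]
2. F_y = -764/149  [E, A, F are collinear ∩ BF ⟂ EA]
   → F = (-1821/298, -764/149)
3. C_x = -1629/298  [CA · BF = 1152/745 ∩ CF · DE = 2304/745]
4. C_y = -3484/745  [CA · BF = 1152/745 ∩ CF · DE = 2304/745]
   → C = (-1629/298, -3484/745)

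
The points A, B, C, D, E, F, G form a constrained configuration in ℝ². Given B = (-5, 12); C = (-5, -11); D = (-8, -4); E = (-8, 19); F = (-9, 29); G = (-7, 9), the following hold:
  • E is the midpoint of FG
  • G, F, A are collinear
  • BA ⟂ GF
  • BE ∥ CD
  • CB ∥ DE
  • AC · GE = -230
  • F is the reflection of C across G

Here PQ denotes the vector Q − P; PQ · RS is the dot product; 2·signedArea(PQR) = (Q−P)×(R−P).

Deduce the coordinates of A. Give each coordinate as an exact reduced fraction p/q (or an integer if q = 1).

1. A_x = -735/101  [G, F, A are collinear ∩ BA ⟂ GF]
2. A_y = 1189/101  [G, F, A are collinear ∩ BA ⟂ GF]
   → A = (-735/101, 1189/101)

A = (-735/101, 1189/101)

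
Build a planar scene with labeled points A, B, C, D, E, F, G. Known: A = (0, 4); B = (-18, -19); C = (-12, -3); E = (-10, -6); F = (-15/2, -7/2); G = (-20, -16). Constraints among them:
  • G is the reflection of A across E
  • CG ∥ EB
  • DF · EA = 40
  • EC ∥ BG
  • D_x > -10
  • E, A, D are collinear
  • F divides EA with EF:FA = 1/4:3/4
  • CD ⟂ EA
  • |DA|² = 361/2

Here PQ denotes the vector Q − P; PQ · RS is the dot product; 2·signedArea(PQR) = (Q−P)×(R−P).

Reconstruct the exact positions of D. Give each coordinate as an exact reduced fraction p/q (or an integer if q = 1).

1. D_x = -19/2  [E, A, D are collinear ∩ CD ⟂ EA]
2. D_y = -11/2  [E, A, D are collinear ∩ CD ⟂ EA]
   → D = (-19/2, -11/2)

D = (-19/2, -11/2)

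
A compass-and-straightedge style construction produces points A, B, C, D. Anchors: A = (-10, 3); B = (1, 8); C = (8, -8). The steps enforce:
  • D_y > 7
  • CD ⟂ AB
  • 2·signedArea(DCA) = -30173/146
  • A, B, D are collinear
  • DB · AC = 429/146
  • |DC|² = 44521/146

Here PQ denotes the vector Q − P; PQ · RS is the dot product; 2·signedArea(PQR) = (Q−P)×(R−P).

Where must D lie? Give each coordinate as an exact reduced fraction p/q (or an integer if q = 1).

1. D_x = 113/146  [A, B, D are collinear ∩ CD ⟂ AB]
2. D_y = 1153/146  [A, B, D are collinear ∩ CD ⟂ AB]
   → D = (113/146, 1153/146)

D = (113/146, 1153/146)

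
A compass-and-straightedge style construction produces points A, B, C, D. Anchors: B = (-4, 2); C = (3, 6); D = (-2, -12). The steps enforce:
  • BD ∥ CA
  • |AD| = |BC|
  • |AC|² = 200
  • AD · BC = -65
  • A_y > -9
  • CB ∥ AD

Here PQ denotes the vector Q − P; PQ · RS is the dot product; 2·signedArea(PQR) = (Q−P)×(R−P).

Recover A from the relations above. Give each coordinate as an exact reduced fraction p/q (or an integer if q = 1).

A = (5, -8)

1. A_x = 5  [CB ∥ AD ∩ BD ∥ CA]
2. A_y = -8  [CB ∥ AD ∩ BD ∥ CA]
   → A = (5, -8)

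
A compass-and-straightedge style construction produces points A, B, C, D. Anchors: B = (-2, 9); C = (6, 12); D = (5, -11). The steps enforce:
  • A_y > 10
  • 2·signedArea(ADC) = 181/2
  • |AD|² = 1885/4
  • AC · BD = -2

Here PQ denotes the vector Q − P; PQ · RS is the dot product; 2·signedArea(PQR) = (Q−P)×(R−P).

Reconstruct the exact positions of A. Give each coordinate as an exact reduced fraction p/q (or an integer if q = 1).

1. A_x = 2  [2·signedArea(ADC) = 181/2 ∩ AC · BD = -2]
2. A_y = 21/2  [2·signedArea(ADC) = 181/2 ∩ AC · BD = -2]
   → A = (2, 21/2)

A = (2, 21/2)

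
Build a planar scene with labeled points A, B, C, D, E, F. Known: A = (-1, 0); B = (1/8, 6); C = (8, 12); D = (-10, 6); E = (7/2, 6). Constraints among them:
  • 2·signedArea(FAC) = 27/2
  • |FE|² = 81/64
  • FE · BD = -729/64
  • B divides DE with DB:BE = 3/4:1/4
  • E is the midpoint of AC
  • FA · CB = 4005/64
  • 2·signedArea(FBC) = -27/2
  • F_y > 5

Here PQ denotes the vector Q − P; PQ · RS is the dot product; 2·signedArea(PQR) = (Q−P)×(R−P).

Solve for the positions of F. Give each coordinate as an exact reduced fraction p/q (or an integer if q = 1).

F = (19/8, 6)

1. F_x = 19/8  [2·signedArea(FAC) = 27/2 ∩ FE · BD = -729/64]
2. F_y = 6  [2·signedArea(FAC) = 27/2 ∩ FE · BD = -729/64]
   → F = (19/8, 6)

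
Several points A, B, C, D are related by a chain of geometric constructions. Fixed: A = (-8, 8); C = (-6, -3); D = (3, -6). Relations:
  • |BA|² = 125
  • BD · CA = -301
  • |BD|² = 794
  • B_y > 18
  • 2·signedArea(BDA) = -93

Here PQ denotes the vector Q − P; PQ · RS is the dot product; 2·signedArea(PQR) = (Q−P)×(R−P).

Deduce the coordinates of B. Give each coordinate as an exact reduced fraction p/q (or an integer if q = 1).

1. B_x = -10  [BD · CA = -301 ∩ 2·signedArea(BDA) = -93]
2. B_y = 19  [BD · CA = -301 ∩ 2·signedArea(BDA) = -93]
   → B = (-10, 19)

B = (-10, 19)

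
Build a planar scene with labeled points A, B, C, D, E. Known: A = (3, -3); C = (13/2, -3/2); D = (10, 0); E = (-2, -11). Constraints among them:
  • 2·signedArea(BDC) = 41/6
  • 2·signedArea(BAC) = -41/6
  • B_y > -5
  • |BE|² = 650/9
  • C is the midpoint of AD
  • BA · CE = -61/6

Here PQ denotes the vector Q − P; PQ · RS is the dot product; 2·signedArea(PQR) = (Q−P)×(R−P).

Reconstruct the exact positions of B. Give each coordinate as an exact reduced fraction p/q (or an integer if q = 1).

B = (11/3, -14/3)

1. B_x = 11/3  [2·signedArea(BDC) = 41/6 ∩ BA · CE = -61/6]
2. B_y = -14/3  [2·signedArea(BDC) = 41/6 ∩ BA · CE = -61/6]
   → B = (11/3, -14/3)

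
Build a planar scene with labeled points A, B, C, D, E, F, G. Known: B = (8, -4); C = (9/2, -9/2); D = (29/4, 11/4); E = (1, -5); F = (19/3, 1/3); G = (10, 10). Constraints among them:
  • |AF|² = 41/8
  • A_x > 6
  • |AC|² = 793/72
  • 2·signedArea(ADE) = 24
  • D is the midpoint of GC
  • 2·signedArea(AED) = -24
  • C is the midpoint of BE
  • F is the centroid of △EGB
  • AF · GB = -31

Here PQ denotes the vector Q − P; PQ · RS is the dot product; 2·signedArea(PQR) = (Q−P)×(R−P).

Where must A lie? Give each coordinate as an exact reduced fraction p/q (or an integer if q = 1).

A = (79/12, -23/12)

1. A_x = 79/12  [2·signedArea(ADE) = 24 ∩ AF · GB = -31]
2. A_y = -23/12  [2·signedArea(ADE) = 24 ∩ AF · GB = -31]
   → A = (79/12, -23/12)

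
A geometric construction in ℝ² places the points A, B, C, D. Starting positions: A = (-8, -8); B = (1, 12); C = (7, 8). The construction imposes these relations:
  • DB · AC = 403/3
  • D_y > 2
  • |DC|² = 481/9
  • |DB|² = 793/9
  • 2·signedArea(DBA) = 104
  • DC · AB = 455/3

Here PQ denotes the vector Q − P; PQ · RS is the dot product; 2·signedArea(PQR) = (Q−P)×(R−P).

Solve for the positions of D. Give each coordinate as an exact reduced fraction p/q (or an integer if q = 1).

D = (2, 8/3)

1. D_x = 2  [DC · AB = 455/3 ∩ 2·signedArea(DBA) = 104]
2. D_y = 8/3  [DC · AB = 455/3 ∩ 2·signedArea(DBA) = 104]
   → D = (2, 8/3)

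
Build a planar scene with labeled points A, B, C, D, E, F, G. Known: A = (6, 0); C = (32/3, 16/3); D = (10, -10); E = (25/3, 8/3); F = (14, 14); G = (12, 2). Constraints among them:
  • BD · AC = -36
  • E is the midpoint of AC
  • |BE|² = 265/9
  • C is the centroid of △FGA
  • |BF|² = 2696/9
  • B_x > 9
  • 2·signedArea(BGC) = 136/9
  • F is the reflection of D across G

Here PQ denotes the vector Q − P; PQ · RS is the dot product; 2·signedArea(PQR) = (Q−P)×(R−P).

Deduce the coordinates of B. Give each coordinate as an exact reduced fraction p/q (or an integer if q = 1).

B = (28/3, -8/3)

1. B_x = 28/3  [2·signedArea(BGC) = 136/9 ∩ BD · AC = -36]
2. B_y = -8/3  [2·signedArea(BGC) = 136/9 ∩ BD · AC = -36]
   → B = (28/3, -8/3)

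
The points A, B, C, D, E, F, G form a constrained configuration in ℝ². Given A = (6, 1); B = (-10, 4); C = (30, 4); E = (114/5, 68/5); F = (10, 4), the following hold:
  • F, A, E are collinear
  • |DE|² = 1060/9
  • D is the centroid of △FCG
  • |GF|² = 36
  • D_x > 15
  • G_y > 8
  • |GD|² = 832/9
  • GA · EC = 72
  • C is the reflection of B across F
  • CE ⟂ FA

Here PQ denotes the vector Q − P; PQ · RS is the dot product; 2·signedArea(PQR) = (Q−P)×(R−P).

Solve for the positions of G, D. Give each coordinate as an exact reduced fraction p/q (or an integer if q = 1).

D = (232/15, 28/5)
G = (32/5, 44/5)

1. G_x = 32/5  [line -36/5·x + 48/5·y + -192/5 = 0 ∩ |GF|² = 36]
2. G_y = 44/5  [line -36/5·x + 48/5·y + -192/5 = 0 ∩ |GF|² = 36]
   → G = (32/5, 44/5)
3. D_x = 232/15  [D is the centroid of △FCG]
4. D_y = 28/5  [D is the centroid of △FCG]
   → D = (232/15, 28/5)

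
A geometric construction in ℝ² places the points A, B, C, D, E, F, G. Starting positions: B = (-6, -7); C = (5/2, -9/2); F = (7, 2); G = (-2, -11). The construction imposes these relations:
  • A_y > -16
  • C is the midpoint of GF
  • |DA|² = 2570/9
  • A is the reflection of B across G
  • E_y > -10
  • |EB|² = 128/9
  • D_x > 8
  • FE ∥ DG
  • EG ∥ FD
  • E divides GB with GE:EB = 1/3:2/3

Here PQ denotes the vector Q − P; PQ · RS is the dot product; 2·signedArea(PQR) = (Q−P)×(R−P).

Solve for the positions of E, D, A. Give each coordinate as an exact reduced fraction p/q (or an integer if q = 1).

1. E_x = -10/3  [E divides GB with GE:EB = 1/3:2/3]
2. E_y = -29/3  [E divides GB with GE:EB = 1/3:2/3]
   → E = (-10/3, -29/3)
3. D_x = 25/3  [FE ∥ DG ∩ EG ∥ FD]
4. D_y = 2/3  [FE ∥ DG ∩ EG ∥ FD]
   → D = (25/3, 2/3)
5. A_x = 2  [A is the reflection of B across G]
6. A_y = -15  [A is the reflection of B across G]
   → A = (2, -15)

A = (2, -15)
D = (25/3, 2/3)
E = (-10/3, -29/3)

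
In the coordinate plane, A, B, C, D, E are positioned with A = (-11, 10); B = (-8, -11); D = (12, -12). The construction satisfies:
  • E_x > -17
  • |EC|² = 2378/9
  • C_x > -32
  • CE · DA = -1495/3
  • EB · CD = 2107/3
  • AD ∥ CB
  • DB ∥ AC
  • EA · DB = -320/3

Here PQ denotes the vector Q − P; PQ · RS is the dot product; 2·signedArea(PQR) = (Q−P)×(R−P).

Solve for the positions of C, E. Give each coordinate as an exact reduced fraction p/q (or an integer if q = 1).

C = (-31, 11)
E = (-50/3, 10/3)

1. C_x = -31  [AD ∥ CB ∩ DB ∥ AC]
2. C_y = 11  [AD ∥ CB ∩ DB ∥ AC]
   → C = (-31, 11)
3. E_x = -50/3  [EA · DB = -320/3 ∩ EB · CD = 2107/3]
4. E_y = 10/3  [EA · DB = -320/3 ∩ EB · CD = 2107/3]
   → E = (-50/3, 10/3)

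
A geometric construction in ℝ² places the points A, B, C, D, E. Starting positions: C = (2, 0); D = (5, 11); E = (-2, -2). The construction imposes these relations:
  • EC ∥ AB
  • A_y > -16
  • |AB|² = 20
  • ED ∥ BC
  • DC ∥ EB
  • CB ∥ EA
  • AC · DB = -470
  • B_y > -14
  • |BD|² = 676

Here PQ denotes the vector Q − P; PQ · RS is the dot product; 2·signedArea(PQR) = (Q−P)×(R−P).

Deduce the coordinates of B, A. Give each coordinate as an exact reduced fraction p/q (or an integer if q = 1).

1. B_x = -5  [ED ∥ BC ∩ DC ∥ EB]
2. B_y = -13  [ED ∥ BC ∩ DC ∥ EB]
   → B = (-5, -13)
3. A_x = -9  [EC ∥ AB ∩ CB ∥ EA]
4. A_y = -15  [EC ∥ AB ∩ CB ∥ EA]
   → A = (-9, -15)

A = (-9, -15)
B = (-5, -13)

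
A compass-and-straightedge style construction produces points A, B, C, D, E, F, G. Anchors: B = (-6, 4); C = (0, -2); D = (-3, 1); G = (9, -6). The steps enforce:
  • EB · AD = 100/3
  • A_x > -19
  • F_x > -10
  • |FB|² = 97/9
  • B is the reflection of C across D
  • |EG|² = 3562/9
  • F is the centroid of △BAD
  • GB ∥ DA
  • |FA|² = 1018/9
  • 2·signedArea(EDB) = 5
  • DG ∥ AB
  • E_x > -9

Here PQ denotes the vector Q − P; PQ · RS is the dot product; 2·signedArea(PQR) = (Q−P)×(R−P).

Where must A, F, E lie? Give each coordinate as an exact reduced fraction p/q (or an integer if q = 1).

A = (-18, 11)
E = (-8, 13/3)
F = (-9, 16/3)

1. A_x = -18  [DG ∥ AB ∩ GB ∥ DA]
2. A_y = 11  [DG ∥ AB ∩ GB ∥ DA]
   → A = (-18, 11)
3. F_x = -9  [F is the centroid of △BAD]
4. F_y = 16/3  [F is the centroid of △BAD]
   → F = (-9, 16/3)
5. E_x = -8  [2·signedArea(EDB) = 5 ∩ EB · AD = 100/3]
6. E_y = 13/3  [2·signedArea(EDB) = 5 ∩ EB · AD = 100/3]
   → E = (-8, 13/3)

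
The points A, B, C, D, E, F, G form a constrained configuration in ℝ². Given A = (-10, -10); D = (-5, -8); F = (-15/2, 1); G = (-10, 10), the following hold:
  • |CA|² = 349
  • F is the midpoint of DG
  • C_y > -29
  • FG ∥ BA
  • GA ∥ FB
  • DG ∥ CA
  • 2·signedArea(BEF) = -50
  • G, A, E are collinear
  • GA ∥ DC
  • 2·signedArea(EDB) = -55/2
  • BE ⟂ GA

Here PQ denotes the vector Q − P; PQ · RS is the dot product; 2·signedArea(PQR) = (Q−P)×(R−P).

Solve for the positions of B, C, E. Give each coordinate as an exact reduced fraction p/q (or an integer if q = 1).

B = (-15/2, -19)
C = (-5, -28)
E = (-10, -19)

1. B_x = -15/2  [FG ∥ BA ∩ GA ∥ FB]
2. B_y = -19  [FG ∥ BA ∩ GA ∥ FB]
   → B = (-15/2, -19)
3. C_x = -5  [DG ∥ CA ∩ GA ∥ DC]
4. C_y = -28  [DG ∥ CA ∩ GA ∥ DC]
   → C = (-5, -28)
5. E_x = -10  [G, A, E are collinear ∩ BE ⟂ GA]
6. E_y = -19  [G, A, E are collinear ∩ BE ⟂ GA]
   → E = (-10, -19)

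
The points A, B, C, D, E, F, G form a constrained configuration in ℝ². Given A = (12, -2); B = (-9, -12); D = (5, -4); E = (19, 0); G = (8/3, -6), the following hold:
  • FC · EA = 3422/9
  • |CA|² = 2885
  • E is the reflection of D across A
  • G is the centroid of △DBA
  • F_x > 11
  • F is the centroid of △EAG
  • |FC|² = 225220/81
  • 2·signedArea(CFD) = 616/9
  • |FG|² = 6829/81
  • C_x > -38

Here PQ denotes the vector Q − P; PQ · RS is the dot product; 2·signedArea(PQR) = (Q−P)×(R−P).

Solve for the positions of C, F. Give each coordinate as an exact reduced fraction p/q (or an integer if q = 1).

C = (-37, -24)
F = (101/9, -8/3)

1. F_x = 101/9  [F is the centroid of △EAG]
2. F_y = -8/3  [F is the centroid of △EAG]
   → F = (101/9, -8/3)
3. C_x = -37  [2·signedArea(CFD) = 616/9 ∩ FC · EA = 3422/9]
4. C_y = -24  [2·signedArea(CFD) = 616/9 ∩ FC · EA = 3422/9]
   → C = (-37, -24)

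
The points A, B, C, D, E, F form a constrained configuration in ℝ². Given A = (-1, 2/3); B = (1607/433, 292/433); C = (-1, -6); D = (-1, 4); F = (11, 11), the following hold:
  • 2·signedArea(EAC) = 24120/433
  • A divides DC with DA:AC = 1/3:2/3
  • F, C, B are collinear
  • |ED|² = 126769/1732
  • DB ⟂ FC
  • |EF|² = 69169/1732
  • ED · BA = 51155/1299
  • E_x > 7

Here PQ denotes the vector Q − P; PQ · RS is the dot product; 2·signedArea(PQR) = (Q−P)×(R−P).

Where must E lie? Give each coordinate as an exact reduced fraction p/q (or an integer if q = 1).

1. E_x = 3185/433  [2·signedArea(EAC) = 24120/433 ∩ ED · BA = 51155/1299]
2. E_y = 5055/866  [2·signedArea(EAC) = 24120/433 ∩ ED · BA = 51155/1299]
   → E = (3185/433, 5055/866)

E = (3185/433, 5055/866)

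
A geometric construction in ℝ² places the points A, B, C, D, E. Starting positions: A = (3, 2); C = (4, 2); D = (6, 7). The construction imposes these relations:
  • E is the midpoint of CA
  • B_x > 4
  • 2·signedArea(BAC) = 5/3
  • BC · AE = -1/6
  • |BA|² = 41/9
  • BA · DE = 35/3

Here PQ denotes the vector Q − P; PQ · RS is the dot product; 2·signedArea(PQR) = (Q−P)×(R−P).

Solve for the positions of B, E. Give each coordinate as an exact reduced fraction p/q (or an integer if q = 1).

B = (13/3, 11/3)
E = (7/2, 2)

1. B_y = 11/3  [2·signedArea(BAC) = 5/3]
2. B_x = 13/3  [|BA|² = 41/9]
   → B = (13/3, 11/3)
3. E_x = 7/2  [BC · AE = -1/6 ∩ E is the midpoint of CA]
4. E_y = 2  [BC · AE = -1/6 ∩ E is the midpoint of CA]
   → E = (7/2, 2)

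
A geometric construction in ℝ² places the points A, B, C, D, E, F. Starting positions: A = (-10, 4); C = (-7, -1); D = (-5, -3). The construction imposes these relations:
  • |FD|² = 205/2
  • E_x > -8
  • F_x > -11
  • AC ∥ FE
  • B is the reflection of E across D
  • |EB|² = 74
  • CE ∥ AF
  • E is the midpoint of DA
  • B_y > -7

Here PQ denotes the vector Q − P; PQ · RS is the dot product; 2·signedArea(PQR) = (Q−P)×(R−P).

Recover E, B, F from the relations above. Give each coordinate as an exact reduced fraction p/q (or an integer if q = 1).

1. E_x = -15/2  [E is the midpoint of DA]
2. E_y = 1/2  [E is the midpoint of DA]
   → E = (-15/2, 1/2)
3. B_x = -5/2  [B is the reflection of E across D]
4. B_y = -13/2  [B is the reflection of E across D]
   → B = (-5/2, -13/2)
5. F_x = -21/2  [AC ∥ FE ∩ CE ∥ AF]
6. F_y = 11/2  [AC ∥ FE ∩ CE ∥ AF]
   → F = (-21/2, 11/2)

B = (-5/2, -13/2)
E = (-15/2, 1/2)
F = (-21/2, 11/2)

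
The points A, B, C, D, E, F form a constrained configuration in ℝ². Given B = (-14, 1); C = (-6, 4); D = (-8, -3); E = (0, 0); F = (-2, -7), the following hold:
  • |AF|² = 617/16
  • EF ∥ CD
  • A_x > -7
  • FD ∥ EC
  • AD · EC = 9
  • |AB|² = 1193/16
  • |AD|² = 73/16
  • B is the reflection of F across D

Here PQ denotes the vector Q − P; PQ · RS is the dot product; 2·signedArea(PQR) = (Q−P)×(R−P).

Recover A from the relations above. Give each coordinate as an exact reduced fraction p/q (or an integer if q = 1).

A = (-6, -9/4)

1. A_x = -6  [line 6·x + -4·y + 27 = 0 ∩ |AD|² = 73/16]
2. A_y = -9/4  [line 6·x + -4·y + 27 = 0 ∩ |AD|² = 73/16]
   → A = (-6, -9/4)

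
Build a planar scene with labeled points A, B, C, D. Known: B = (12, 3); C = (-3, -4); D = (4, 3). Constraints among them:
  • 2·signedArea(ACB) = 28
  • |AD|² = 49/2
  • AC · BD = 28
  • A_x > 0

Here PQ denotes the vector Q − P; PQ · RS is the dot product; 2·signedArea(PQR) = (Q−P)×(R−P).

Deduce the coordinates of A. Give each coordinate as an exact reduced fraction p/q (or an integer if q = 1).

A = (1/2, -1/2)

1. A_x = 1/2  [2·signedArea(ACB) = 28 ∩ AC · BD = 28]
2. A_y = -1/2  [2·signedArea(ACB) = 28 ∩ AC · BD = 28]
   → A = (1/2, -1/2)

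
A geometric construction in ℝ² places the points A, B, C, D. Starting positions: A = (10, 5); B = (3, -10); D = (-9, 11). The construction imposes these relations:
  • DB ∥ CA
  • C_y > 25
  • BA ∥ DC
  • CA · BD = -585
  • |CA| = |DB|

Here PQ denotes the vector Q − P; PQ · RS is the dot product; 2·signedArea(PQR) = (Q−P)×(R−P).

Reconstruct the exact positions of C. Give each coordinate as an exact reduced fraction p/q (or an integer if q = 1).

C = (-2, 26)

1. C_x = -2  [DB ∥ CA ∩ BA ∥ DC]
2. C_y = 26  [DB ∥ CA ∩ BA ∥ DC]
   → C = (-2, 26)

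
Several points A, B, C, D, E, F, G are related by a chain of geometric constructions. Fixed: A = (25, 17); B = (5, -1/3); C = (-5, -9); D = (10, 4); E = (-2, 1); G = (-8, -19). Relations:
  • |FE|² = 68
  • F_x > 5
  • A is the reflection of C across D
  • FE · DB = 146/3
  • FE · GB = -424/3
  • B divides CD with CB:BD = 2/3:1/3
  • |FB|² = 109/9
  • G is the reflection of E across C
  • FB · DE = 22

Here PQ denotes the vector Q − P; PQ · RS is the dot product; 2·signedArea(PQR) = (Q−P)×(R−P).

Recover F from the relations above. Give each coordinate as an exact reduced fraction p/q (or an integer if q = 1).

1. F_x = 6  [FE · GB = -424/3 ∩ FE · DB = 146/3]
2. F_y = 3  [FE · GB = -424/3 ∩ FE · DB = 146/3]
   → F = (6, 3)

F = (6, 3)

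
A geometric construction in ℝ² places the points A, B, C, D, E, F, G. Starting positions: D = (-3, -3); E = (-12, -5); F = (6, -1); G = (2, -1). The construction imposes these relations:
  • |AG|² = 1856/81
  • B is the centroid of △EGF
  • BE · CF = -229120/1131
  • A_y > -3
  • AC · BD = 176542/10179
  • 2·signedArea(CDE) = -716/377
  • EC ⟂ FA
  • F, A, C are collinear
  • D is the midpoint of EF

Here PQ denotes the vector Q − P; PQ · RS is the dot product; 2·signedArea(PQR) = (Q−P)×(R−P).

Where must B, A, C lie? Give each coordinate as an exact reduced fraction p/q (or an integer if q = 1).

A = (-22/9, -25/9)
B = (-4/3, -7/3)
C = (-4540/377, -1809/377)

1. B_x = -4/3  [B is the centroid of △EGF]
2. B_y = -7/3  [B is the centroid of △EGF]
   → B = (-4/3, -7/3)
3. C_x = -4540/377  [2·signedArea(CDE) = -716/377 ∩ BE · CF = -229120/1131]
4. C_y = -1809/377  [2·signedArea(CDE) = -716/377 ∩ BE · CF = -229120/1131]
   → C = (-4540/377, -1809/377)
5. A_x = -22/9  [AC · BD = 176542/10179 ∩ F, A, C are collinear]
6. A_y = -25/9  [AC · BD = 176542/10179 ∩ F, A, C are collinear]
   → A = (-22/9, -25/9)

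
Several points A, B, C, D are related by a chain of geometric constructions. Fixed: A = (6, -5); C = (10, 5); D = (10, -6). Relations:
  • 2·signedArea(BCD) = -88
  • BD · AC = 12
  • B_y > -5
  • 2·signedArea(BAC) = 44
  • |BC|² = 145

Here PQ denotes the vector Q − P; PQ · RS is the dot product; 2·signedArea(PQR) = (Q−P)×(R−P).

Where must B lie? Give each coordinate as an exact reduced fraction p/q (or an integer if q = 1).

1. B_x = 2  [BD · AC = 12 ∩ 2·signedArea(BAC) = 44]
2. B_y = -4  [BD · AC = 12 ∩ 2·signedArea(BAC) = 44]
   → B = (2, -4)

B = (2, -4)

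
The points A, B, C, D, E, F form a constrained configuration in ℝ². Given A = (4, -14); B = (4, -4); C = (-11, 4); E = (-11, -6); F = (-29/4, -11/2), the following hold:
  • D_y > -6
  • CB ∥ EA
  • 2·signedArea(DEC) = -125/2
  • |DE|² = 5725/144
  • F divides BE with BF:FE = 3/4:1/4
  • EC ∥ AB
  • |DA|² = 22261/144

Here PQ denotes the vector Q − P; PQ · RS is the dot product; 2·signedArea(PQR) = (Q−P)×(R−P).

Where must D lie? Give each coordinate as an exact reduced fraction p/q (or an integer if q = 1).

1. D_x = -19/4  [2·signedArea(DEC) = -125/2]
2. D_y = -31/6  [|DE|² = 5725/144]
   → D = (-19/4, -31/6)

D = (-19/4, -31/6)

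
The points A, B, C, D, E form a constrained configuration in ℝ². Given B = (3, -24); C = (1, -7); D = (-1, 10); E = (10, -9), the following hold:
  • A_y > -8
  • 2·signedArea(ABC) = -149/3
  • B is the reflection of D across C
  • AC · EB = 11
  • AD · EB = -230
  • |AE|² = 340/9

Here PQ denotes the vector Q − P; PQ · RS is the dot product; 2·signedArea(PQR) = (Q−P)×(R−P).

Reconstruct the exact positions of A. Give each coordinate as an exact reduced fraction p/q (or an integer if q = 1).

1. A_x = 4  [AD · EB = -230 ∩ 2·signedArea(ABC) = -149/3]
2. A_y = -23/3  [AD · EB = -230 ∩ 2·signedArea(ABC) = -149/3]
   → A = (4, -23/3)

A = (4, -23/3)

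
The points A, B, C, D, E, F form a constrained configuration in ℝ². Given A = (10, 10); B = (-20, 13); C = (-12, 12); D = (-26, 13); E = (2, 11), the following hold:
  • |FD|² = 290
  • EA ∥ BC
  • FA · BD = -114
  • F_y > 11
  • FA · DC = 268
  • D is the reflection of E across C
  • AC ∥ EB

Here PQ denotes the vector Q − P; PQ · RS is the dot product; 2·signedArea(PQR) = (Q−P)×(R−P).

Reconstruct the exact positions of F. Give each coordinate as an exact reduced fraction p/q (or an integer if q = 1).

1. F_x = -9  [FA · BD = -114 ∩ FA · DC = 268]
2. F_y = 12  [FA · BD = -114 ∩ FA · DC = 268]
   → F = (-9, 12)

F = (-9, 12)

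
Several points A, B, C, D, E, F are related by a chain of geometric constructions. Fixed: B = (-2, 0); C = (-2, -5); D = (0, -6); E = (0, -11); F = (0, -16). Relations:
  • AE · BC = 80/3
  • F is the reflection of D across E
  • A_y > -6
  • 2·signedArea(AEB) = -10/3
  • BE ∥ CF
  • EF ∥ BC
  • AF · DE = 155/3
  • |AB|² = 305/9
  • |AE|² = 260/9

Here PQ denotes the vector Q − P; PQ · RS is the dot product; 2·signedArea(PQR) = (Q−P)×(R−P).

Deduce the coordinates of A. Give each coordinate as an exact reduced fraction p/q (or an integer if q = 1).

A = (-2/3, -17/3)

1. A_x = -2/3  [AE · BC = 80/3 ∩ 2·signedArea(AEB) = -10/3]
2. A_y = -17/3  [AE · BC = 80/3 ∩ 2·signedArea(AEB) = -10/3]
   → A = (-2/3, -17/3)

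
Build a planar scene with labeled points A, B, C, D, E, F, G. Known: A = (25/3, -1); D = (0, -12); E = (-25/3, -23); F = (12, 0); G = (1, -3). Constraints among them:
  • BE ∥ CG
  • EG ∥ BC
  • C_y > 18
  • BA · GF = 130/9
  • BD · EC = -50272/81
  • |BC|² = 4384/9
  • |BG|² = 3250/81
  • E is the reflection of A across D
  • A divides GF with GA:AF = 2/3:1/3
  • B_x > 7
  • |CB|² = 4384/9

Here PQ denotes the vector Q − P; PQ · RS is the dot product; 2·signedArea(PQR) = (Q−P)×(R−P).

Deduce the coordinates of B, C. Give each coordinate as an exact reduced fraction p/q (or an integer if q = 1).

B = (64/9, -4/3)
C = (148/9, 56/3)

1. B_x = 64/9  [line -11·x + -3·y + 668/9 = 0 ∩ |BG|² = 3250/81]
2. B_y = -4/3  [line -11·x + -3·y + 668/9 = 0 ∩ |BG|² = 3250/81]
   → B = (64/9, -4/3)
3. C_x = 148/9  [BD · EC = -50272/81 ∩ BE ∥ CG]
4. C_y = 56/3  [BD · EC = -50272/81 ∩ BE ∥ CG]
   → C = (148/9, 56/3)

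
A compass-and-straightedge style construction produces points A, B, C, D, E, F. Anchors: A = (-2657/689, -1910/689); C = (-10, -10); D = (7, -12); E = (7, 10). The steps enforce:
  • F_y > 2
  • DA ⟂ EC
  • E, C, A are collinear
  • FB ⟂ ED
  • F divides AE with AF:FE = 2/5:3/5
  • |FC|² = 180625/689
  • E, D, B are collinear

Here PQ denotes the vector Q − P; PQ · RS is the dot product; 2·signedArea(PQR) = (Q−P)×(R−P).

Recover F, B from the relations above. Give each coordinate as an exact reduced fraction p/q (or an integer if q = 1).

1. F_x = 335/689  [F divides AE with AF:FE = 2/5:3/5]
2. F_y = 1610/689  [F divides AE with AF:FE = 2/5:3/5]
   → F = (335/689, 1610/689)
3. B_x = 7  [E, D, B are collinear ∩ FB ⟂ ED]
4. B_y = 1610/689  [E, D, B are collinear ∩ FB ⟂ ED]
   → B = (7, 1610/689)

B = (7, 1610/689)
F = (335/689, 1610/689)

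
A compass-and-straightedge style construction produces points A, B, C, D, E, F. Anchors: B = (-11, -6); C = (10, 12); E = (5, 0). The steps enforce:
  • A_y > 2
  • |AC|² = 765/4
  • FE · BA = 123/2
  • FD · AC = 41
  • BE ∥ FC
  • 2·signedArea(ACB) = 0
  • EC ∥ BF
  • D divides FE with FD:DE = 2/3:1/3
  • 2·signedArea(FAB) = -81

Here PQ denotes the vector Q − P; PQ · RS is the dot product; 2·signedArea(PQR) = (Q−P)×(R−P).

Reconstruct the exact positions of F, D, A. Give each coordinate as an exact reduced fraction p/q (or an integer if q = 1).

A = (-1/2, 3)
D = (4/3, 2)
F = (-6, 6)

1. F_x = -6  [BE ∥ FC ∩ EC ∥ BF]
2. F_y = 6  [BE ∥ FC ∩ EC ∥ BF]
   → F = (-6, 6)
3. D_x = 4/3  [D divides FE with FD:DE = 2/3:1/3]
4. D_y = 2  [D divides FE with FD:DE = 2/3:1/3]
   → D = (4/3, 2)
5. A_x = -1/2  [2·signedArea(ACB) = 0 ∩ FE · BA = 123/2]
6. A_y = 3  [2·signedArea(ACB) = 0 ∩ FE · BA = 123/2]
   → A = (-1/2, 3)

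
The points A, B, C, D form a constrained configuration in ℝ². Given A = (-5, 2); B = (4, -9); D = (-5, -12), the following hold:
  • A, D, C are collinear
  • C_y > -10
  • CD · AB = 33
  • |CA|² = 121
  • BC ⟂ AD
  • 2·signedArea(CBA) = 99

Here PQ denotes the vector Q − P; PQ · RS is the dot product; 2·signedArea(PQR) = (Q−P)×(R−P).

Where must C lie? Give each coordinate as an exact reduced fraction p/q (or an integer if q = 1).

C = (-5, -9)

1. C_x = -5  [A, D, C are collinear ∩ BC ⟂ AD]
2. C_y = -9  [A, D, C are collinear ∩ BC ⟂ AD]
   → C = (-5, -9)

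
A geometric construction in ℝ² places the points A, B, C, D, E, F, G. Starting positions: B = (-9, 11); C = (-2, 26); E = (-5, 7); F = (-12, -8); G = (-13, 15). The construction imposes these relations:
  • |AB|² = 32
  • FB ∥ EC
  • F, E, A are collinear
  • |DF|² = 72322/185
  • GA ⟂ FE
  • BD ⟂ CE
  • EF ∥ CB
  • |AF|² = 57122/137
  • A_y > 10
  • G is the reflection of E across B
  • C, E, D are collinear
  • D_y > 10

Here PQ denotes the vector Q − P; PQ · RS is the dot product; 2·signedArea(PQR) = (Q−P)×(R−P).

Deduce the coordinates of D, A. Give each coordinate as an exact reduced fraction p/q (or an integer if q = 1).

1. D_x = -829/185  [C, E, D are collinear ∩ BD ⟂ CE]
2. D_y = 1903/185  [C, E, D are collinear ∩ BD ⟂ CE]
   → D = (-829/185, 1903/185)
3. A_x = -461/137  [F, E, A are collinear ∩ GA ⟂ FE]
4. A_y = 1439/137  [F, E, A are collinear ∩ GA ⟂ FE]
   → A = (-461/137, 1439/137)

A = (-461/137, 1439/137)
D = (-829/185, 1903/185)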